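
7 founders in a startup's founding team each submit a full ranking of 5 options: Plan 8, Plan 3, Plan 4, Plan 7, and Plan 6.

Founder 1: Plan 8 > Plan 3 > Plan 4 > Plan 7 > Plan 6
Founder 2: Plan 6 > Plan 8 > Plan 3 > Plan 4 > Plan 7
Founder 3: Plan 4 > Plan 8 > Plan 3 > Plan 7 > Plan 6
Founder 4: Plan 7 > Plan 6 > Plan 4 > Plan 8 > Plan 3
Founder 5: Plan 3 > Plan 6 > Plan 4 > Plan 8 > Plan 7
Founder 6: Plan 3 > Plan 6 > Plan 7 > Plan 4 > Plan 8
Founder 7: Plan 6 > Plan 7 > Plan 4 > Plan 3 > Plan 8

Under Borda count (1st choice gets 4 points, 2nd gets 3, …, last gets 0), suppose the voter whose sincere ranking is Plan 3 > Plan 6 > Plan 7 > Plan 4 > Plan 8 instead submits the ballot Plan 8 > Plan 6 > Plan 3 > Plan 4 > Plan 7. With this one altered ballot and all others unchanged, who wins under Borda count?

Borda totals with the altered ballot: Plan 8 16, Plan 3 14, Plan 4 14, Plan 7 9, Plan 6 17.
The winner is unchanged: still Plan 6.

Plan 6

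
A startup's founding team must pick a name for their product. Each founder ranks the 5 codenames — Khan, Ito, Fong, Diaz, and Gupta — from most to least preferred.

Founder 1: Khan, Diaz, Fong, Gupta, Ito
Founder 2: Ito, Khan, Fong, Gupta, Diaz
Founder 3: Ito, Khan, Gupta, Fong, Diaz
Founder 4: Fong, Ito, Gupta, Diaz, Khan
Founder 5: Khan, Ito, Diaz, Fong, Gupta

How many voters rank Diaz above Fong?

Ballots ranking Diaz above Fong: 2.
Ballots ranking Fong above Diaz: 3.
So 2 of 5 voters prefer Diaz to Fong.

2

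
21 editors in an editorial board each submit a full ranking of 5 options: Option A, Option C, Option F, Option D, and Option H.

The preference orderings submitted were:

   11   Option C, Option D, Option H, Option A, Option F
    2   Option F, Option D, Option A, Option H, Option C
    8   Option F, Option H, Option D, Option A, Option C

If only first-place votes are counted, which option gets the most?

First-place vote totals:
  Option A: 0
  Option C: 11
  Option F: 10
  Option D: 0
  Option H: 0
Option C has the most first-place votes.

Option C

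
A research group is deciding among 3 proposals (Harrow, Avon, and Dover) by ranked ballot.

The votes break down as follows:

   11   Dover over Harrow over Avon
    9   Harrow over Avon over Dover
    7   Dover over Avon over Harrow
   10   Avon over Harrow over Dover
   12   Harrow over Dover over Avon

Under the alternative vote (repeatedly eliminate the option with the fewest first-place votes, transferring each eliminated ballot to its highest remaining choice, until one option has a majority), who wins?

Round 1: Harrow 21, Dover 18, Avon 10. Avon has the fewest and is eliminated.
Round 2: Harrow 31, Dover 18. Harrow has a majority.

Harrow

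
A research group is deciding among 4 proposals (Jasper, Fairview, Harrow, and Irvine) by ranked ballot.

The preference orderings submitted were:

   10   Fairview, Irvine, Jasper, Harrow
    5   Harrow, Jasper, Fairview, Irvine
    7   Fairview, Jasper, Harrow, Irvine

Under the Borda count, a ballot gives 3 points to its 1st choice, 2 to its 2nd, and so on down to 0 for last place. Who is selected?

Fairview

Borda scores:
  Jasper: 10·1 + 5·2 + 7·2 = 34
  Fairview: 10·3 + 5·1 + 7·3 = 56
  Harrow: 10·0 + 5·3 + 7·1 = 22
  Irvine: 10·2 + 5·0 + 7·0 = 20
Fairview has the highest total.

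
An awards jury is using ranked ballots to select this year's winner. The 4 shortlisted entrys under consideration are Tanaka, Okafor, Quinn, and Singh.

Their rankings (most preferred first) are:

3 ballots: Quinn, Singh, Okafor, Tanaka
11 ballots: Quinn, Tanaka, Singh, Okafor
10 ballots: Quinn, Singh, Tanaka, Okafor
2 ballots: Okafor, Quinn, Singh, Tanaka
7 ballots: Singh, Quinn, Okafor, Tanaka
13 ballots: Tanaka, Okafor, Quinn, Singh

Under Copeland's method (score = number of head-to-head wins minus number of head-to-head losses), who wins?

Quinn

Pairwise results:
  Tanaka vs Okafor: Tanaka wins 34–12.
  Tanaka vs Quinn: Quinn wins 33–13.
  Tanaka vs Singh: Tanaka wins 24–22.
  Okafor vs Quinn: Quinn wins 31–15.
  Okafor vs Singh: Singh wins 31–15.
  Quinn vs Singh: Quinn wins 39–7.
Copeland scores (wins − losses):
  Tanaka: 2 − 1 = 1
  Okafor: 0 − 3 = -3
  Quinn: 3 − 0 = 3
  Singh: 1 − 2 = -1
Quinn has the best Copeland score.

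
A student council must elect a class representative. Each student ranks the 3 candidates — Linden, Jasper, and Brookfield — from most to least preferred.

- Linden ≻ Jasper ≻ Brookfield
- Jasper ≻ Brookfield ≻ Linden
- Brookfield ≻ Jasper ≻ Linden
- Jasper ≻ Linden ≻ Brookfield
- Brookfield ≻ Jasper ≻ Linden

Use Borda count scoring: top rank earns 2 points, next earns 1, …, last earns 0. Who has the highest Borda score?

Jasper

Borda scores:
  Linden: 2 + 0 + 0 + 1 + 0 = 3
  Jasper: 1 + 2 + 1 + 2 + 1 = 7
  Brookfield: 0 + 1 + 2 + 0 + 2 = 5
Jasper has the highest total.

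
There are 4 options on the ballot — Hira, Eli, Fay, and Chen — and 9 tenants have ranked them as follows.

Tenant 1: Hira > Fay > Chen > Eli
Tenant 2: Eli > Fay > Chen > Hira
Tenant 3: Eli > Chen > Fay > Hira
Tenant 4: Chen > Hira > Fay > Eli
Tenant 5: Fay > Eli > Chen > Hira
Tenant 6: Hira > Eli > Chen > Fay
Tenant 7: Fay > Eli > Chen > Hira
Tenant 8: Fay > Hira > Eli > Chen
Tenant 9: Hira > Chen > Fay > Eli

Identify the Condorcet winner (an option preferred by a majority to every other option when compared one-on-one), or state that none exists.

Head-to-head results (9 voters total):
Hira vs Eli: Hira wins 5–4.
Hira vs Fay: Fay wins 5–4.
Hira vs Chen: Chen wins 5–4.
Eli vs Fay: Fay wins 6–3.
Eli vs Chen: Eli wins 6–3.
Fay vs Chen: Fay wins 5–4.
Fay beats each rival — Hira (5–4), Eli (6–3), Chen (5–4) — so Fay is the Condorcet winner.

Fay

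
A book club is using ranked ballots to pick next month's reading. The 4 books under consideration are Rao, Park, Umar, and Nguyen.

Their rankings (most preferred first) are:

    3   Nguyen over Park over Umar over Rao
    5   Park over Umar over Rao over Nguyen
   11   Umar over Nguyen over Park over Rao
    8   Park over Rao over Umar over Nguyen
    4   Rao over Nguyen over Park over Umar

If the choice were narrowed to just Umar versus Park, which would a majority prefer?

Ballots ranking Umar above Park: 11.
Ballots ranking Park above Umar: 3+5+8+4 = 20.
Park wins the head-to-head, 20–11.

Park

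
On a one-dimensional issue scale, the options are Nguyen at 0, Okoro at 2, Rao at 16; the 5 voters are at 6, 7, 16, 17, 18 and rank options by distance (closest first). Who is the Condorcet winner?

Rao

With single-peaked preferences on a line, the Condorcet winner is the candidate closest to the median voter.
The median voter (position 16) is closest to Rao at 16.
Check: Rao vs Okoro — voters closer to Rao: 3 of 5.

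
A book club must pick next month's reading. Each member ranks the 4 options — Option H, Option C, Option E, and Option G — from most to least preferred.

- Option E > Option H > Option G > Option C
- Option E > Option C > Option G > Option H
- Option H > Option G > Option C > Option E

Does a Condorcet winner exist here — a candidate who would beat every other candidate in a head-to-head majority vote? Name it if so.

Option E

Head-to-head results (3 voters total):
Option H vs Option C: Option H wins 2–1.
Option H vs Option E: Option E wins 2–1.
Option H vs Option G: Option H wins 2–1.
Option C vs Option E: Option E wins 2–1.
Option C vs Option G: Option G wins 2–1.
Option E vs Option G: Option E wins 2–1.
Option E beats each rival — Option H (2–1), Option C (2–1), Option G (2–1) — so Option E is the Condorcet winner.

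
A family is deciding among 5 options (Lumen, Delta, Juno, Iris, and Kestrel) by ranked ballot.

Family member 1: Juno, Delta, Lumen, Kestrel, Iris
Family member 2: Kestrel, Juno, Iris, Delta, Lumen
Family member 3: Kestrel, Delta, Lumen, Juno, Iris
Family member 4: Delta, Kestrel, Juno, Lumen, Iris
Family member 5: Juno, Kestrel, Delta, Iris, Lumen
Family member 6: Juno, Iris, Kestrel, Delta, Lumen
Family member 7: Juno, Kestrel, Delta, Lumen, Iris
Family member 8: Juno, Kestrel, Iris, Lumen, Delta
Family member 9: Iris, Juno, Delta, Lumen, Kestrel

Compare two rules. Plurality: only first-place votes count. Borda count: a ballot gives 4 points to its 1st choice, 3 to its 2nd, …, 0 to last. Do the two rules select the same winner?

Plurality first-place counts: Lumen 0, Delta 1, Juno 5, Iris 1, Kestrel 2 → Juno.
Borda totals: Lumen 8, Delta 18, Juno 29, Iris 12, Kestrel 23 → Juno.
The two rules agree on Juno.

Yes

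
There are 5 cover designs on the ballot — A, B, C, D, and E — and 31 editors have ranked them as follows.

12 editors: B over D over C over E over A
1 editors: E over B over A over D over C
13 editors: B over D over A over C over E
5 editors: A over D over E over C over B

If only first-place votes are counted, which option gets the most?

B

First-place vote totals:
  A: 5
  B: 25
  C: 0
  D: 0
  E: 1
B has the most first-place votes.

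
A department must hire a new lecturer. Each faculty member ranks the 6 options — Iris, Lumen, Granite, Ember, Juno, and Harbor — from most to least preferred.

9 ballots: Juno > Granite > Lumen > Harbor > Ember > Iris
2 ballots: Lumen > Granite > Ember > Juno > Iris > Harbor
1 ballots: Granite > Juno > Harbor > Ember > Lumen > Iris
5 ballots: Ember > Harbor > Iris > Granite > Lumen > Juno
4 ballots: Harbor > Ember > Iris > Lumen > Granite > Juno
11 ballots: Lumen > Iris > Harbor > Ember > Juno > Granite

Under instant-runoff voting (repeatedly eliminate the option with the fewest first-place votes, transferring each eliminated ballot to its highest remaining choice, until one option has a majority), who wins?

Round 1: Lumen 13, Juno 9, Ember 5, Harbor 4, Granite 1, Iris 0. Iris has the fewest and is eliminated.
Round 2: Lumen 13, Juno 9, Ember 5, Harbor 4, Granite 1. Granite has the fewest and is eliminated.
Round 3: Lumen 13, Juno 10, Ember 5, Harbor 4. Harbor has the fewest and is eliminated.
Round 4: Lumen 13, Juno 10, Ember 9. Ember has the fewest and is eliminated.
Round 5: Lumen 22, Juno 10. Lumen has a majority.

Lumen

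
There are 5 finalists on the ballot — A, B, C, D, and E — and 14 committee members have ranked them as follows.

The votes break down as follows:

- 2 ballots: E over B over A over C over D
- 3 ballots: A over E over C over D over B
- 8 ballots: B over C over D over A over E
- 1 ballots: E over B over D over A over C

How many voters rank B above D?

Ballots ranking B above D: 2+8+1 = 11.
Ballots ranking D above B: 3.
So 11 of 14 voters prefer B to D.

11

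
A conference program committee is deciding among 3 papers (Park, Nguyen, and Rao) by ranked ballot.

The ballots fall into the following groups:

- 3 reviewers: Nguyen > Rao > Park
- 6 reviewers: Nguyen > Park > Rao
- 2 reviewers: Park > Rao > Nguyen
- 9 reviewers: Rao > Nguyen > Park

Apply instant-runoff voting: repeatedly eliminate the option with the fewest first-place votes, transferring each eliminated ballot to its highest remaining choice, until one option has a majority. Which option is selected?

Round 1: Nguyen 9, Rao 9, Park 2. Park has the fewest and is eliminated.
Round 2: Rao 11, Nguyen 9. Rao has a majority.

Rao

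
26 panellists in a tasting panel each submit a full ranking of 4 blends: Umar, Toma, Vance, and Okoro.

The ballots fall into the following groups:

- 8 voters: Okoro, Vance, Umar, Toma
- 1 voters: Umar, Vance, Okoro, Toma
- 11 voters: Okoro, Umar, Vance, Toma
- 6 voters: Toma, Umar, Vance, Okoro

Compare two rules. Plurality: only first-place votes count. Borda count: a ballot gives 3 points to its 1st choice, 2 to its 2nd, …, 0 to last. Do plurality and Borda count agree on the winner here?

Yes

Plurality first-place counts: Umar 1, Toma 6, Vance 0, Okoro 19 → Okoro.
Borda totals: Umar 45, Toma 18, Vance 35, Okoro 58 → Okoro.
The two rules agree on Okoro.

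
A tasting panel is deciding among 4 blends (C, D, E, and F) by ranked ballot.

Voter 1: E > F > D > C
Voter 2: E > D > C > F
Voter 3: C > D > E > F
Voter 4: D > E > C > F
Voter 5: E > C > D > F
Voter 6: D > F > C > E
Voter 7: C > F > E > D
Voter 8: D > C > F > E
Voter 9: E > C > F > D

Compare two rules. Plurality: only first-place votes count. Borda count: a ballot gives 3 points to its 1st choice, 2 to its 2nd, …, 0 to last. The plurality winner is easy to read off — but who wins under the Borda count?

Plurality first-place counts: C 2, D 3, E 4, F 0 → E.
Borda totals: C 15, D 15, E 16, F 8 → E.

E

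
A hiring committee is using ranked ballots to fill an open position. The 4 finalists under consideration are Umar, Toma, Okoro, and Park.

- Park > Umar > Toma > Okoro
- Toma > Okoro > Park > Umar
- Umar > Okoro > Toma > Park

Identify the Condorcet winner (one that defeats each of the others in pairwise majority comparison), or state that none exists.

Head-to-head results (3 voters total):
Umar vs Toma: Umar wins 2–1.
Umar vs Okoro: Umar wins 2–1.
Umar vs Park: Park wins 2–1.
Toma vs Okoro: Toma wins 2–1.
Toma vs Park: Toma wins 2–1.
Okoro vs Park: Okoro wins 2–1.
No candidate beats all others: Umar beats Toma beats Park beats Umar, a majority cycle.

There is no Condorcet winner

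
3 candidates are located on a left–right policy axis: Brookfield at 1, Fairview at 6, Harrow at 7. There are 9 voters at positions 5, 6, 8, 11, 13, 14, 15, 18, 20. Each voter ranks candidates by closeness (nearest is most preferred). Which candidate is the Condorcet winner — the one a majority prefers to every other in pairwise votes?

Harrow

With single-peaked preferences on a line, the Condorcet winner is the candidate closest to the median voter.
The median voter (position 13) is closest to Harrow at 7.
Check: Harrow vs Fairview — voters closer to Harrow: 7 of 9.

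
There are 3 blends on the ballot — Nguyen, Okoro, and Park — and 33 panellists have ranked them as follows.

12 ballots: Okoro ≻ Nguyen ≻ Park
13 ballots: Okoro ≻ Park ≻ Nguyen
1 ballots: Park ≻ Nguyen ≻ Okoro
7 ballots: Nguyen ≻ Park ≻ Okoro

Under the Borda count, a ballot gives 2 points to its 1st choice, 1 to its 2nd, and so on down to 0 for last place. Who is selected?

Borda scores:
  Nguyen: 12·1 + 13·0 + 1 + 7·2 = 27
  Okoro: 12·2 + 13·2 + 0 + 7·0 = 50
  Park: 12·0 + 13·1 + 2 + 7·1 = 22
Okoro has the highest total.

Okoro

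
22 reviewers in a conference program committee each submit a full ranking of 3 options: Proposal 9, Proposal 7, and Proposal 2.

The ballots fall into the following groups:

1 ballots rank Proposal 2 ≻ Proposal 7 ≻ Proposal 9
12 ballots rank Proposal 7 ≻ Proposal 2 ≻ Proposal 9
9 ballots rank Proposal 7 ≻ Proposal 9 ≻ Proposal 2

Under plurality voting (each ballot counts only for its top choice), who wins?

Proposal 7

First-place vote totals:
  Proposal 9: 0
  Proposal 7: 21
  Proposal 2: 1
Proposal 7 has the most first-place votes.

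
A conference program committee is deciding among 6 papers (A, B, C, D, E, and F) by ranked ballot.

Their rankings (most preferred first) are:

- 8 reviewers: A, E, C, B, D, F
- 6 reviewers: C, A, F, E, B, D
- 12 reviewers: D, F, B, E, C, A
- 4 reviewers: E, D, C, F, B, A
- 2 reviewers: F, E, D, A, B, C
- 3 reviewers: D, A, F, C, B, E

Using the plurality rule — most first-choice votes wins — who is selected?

First-place vote totals:
  A: 8
  B: 0
  C: 6
  D: 15
  E: 4
  F: 2
D has the most first-place votes.

D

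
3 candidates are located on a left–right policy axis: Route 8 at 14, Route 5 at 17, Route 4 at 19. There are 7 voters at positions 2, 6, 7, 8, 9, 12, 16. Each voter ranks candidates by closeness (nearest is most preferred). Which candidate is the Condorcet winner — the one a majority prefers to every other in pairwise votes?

With single-peaked preferences on a line, the Condorcet winner is the candidate closest to the median voter.
The median voter (position 8) is closest to Route 8 at 14.
Check: Route 8 vs Route 5 — voters closer to Route 8: 6 of 7.

Route 8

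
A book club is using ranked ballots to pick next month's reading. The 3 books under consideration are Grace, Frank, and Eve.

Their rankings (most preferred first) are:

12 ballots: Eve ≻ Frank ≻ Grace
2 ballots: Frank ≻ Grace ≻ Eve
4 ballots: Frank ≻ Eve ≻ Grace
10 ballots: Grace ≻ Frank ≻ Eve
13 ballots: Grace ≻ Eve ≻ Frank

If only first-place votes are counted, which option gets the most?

Grace

First-place vote totals:
  Grace: 23
  Frank: 6
  Eve: 12
Grace has the most first-place votes.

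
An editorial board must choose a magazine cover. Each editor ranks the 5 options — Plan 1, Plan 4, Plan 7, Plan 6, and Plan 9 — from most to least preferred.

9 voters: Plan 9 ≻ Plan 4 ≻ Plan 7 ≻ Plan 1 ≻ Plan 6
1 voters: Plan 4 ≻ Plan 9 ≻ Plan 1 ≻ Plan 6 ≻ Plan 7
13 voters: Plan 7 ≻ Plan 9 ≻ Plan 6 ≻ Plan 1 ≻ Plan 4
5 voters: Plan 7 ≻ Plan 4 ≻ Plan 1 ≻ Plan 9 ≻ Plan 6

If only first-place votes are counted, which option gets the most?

First-place vote totals:
  Plan 1: 0
  Plan 4: 1
  Plan 7: 18
  Plan 6: 0
  Plan 9: 9
Plan 7 has the most first-place votes.

Plan 7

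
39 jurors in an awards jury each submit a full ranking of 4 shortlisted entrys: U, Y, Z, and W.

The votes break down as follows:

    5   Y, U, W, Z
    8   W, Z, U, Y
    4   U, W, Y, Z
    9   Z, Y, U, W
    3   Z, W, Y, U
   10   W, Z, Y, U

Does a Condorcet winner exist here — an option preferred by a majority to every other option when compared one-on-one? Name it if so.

W

Head-to-head results (39 voters total):
U vs Y: Y wins 27–12.
U vs Z: Z wins 30–9.
U vs W: W wins 21–18.
Y vs Z: Z wins 30–9.
Y vs W: W wins 25–14.
Z vs W: W wins 27–12.
W beats each rival — U (21–18), Y (25–14), Z (27–12) — so W is the Condorcet winner.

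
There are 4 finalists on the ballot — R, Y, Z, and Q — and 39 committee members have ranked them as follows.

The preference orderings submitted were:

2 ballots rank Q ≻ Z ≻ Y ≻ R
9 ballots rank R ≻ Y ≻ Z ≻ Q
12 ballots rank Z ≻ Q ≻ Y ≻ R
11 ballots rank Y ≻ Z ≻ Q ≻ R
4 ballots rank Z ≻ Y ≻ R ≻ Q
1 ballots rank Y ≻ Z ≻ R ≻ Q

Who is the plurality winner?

First-place vote totals:
  R: 9
  Y: 12
  Z: 16
  Q: 2
Z has the most first-place votes.

Z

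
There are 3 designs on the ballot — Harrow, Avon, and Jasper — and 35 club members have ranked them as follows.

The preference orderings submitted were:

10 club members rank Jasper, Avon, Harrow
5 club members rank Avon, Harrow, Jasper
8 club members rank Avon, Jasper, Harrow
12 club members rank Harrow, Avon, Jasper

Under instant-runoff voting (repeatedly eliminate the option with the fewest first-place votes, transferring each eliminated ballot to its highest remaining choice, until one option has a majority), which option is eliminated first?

Jasper

Round 1: Avon 13, Harrow 12, Jasper 10. Jasper has the fewest and is eliminated.
Round 2: Avon 23, Harrow 12. Avon has a majority.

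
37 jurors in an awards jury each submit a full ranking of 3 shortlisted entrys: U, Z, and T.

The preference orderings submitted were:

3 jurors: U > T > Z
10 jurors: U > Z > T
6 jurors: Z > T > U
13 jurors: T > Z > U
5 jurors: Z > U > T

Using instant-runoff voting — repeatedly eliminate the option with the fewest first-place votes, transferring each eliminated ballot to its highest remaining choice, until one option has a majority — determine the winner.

T

Round 1: U 13, T 13, Z 11. Z has the fewest and is eliminated.
Round 2: T 19, U 18. T has a majority.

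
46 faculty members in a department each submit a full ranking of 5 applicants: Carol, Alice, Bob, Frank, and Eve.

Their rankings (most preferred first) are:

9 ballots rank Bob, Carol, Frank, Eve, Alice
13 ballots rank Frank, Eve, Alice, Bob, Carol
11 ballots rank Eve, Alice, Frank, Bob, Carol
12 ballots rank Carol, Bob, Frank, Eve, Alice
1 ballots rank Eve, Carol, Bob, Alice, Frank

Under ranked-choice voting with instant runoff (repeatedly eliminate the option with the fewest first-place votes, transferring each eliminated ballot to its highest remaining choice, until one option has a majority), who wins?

Frank

Round 1: Frank 13, Carol 12, Eve 12, Bob 9, Alice 0. Alice has the fewest and is eliminated.
Round 2: Frank 13, Carol 12, Eve 12, Bob 9. Bob has the fewest and is eliminated.
Round 3: Carol 21, Frank 13, Eve 12. Eve has the fewest and is eliminated.
Round 4: Frank 24, Carol 22. Frank has a majority.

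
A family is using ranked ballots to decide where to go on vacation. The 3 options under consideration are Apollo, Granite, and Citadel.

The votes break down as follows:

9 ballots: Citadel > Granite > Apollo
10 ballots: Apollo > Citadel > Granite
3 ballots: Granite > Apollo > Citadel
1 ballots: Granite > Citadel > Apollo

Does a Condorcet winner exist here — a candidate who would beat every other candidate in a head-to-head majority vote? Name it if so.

Head-to-head results (23 voters total):
Apollo vs Granite: Granite wins 13–10.
Apollo vs Citadel: Apollo wins 13–10.
Granite vs Citadel: Citadel wins 19–4.
No candidate beats all others: Apollo beats Citadel beats Granite beats Apollo, a majority cycle.

There is no Condorcet winner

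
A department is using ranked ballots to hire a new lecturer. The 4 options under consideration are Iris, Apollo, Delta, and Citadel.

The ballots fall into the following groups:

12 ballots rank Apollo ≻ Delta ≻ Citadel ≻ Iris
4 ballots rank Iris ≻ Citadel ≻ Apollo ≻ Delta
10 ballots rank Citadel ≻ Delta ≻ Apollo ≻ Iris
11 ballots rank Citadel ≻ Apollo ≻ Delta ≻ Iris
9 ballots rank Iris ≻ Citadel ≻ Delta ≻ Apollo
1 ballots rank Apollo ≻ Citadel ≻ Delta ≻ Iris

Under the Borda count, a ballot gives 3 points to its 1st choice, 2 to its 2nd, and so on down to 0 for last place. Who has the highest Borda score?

Borda scores:
  Iris: 12·0 + 4·3 + 10·0 + 11·0 + 9·3 + 0 = 39
  Apollo: 12·3 + 4·1 + 10·1 + 11·2 + 9·0 + 3 = 75
  Delta: 12·2 + 4·0 + 10·2 + 11·1 + 9·1 + 1 = 65
  Citadel: 12·1 + 4·2 + 10·3 + 11·3 + 9·2 + 2 = 103
Citadel has the highest total.

Citadel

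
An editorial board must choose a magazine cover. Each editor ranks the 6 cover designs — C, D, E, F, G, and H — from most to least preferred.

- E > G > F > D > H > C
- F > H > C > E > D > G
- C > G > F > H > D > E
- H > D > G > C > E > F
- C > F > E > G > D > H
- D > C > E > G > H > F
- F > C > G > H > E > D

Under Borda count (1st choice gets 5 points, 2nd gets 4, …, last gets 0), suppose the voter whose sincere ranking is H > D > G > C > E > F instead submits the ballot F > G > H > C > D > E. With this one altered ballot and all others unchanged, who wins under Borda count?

Borda totals with the altered ballot: C 23, D 11, E 14, F 25, G 19, H 13.
The switch changes the winner from C to F.

F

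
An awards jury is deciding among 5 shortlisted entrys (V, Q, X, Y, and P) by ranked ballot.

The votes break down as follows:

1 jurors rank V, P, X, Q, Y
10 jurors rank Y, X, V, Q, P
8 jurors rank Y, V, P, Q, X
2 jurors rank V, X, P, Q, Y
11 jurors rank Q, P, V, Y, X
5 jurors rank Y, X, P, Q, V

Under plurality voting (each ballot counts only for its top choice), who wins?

Y

First-place vote totals:
  V: 3
  Q: 11
  X: 0
  Y: 23
  P: 0
Y has the most first-place votes.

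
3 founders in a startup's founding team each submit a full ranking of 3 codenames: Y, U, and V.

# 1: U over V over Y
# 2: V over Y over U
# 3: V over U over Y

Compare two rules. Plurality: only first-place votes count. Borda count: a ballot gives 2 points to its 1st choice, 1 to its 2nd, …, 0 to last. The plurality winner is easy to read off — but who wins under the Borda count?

V

Plurality first-place counts: Y 0, U 1, V 2 → V.
Borda totals: Y 1, U 3, V 5 → V.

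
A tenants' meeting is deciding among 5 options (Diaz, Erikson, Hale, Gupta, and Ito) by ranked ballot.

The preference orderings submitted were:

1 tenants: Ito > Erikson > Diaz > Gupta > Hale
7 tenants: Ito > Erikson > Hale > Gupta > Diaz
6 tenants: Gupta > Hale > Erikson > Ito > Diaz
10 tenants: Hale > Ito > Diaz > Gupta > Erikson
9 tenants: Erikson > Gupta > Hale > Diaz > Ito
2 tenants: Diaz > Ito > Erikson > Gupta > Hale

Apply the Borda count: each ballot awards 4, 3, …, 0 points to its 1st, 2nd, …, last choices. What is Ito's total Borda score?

74

Borda scores:
  Diaz: 2 + 7·0 + 6·0 + 10·2 + 9·1 + 2·4 = 39
  Erikson: 3 + 7·3 + 6·2 + 10·0 + 9·4 + 2·2 = 76
  Hale: 0 + 7·2 + 6·3 + 10·4 + 9·2 + 2·0 = 90
  Gupta: 1 + 7·1 + 6·4 + 10·1 + 9·3 + 2·1 = 71
  Ito: 4 + 7·4 + 6·1 + 10·3 + 9·0 + 2·3 = 74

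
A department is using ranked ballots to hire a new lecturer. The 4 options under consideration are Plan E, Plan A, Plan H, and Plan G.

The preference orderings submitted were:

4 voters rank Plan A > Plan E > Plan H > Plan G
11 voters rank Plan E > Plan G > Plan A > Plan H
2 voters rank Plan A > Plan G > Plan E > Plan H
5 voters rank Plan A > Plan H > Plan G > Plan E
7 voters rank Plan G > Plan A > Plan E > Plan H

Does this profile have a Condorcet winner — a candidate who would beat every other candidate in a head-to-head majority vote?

Head-to-head results (29 voters total):
Plan E vs Plan A: Plan A wins 18–11.
Plan E vs Plan H: Plan E wins 24–5.
Plan E vs Plan G: Plan E wins 15–14.
Plan A vs Plan H: Plan A wins 29–0.
Plan A vs Plan G: Plan G wins 18–11.
Plan H vs Plan G: Plan G wins 20–9.
No candidate beats all others: Plan E beats Plan G beats Plan A beats Plan E, a majority cycle.

No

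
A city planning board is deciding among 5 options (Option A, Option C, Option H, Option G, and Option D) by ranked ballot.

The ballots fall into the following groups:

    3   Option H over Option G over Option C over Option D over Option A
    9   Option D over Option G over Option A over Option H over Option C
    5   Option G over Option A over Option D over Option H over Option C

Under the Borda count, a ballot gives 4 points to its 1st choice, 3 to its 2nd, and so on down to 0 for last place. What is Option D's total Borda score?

Borda scores:
  Option A: 3·0 + 9·2 + 5·3 = 33
  Option C: 3·2 + 9·0 + 5·0 = 6
  Option H: 3·4 + 9·1 + 5·1 = 26
  Option G: 3·3 + 9·3 + 5·4 = 56
  Option D: 3·1 + 9·4 + 5·2 = 49

49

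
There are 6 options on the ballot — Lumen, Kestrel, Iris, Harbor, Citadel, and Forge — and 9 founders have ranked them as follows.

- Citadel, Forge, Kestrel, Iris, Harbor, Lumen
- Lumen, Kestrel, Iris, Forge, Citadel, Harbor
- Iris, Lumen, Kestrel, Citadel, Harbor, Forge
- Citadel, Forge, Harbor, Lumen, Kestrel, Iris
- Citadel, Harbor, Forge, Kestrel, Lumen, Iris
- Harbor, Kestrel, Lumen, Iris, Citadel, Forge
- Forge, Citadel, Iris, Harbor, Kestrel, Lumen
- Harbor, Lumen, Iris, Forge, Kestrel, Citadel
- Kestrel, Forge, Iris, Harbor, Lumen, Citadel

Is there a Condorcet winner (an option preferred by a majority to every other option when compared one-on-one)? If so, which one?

No Condorcet winner

Head-to-head results (9 voters total):
Lumen vs Kestrel: Kestrel wins 5–4.
Lumen vs Iris: Lumen wins 5–4.
Lumen vs Harbor: Harbor wins 7–2.
Lumen vs Citadel: Lumen wins 5–4.
Lumen vs Forge: Forge wins 5–4.
Kestrel vs Iris: Kestrel wins 6–3.
Kestrel vs Harbor: Harbor wins 5–4.
Kestrel vs Citadel: Kestrel wins 5–4.
Kestrel vs Forge: Forge wins 5–4.
Iris vs Harbor: Iris wins 5–4.
Iris vs Citadel: Iris wins 5–4.
Iris vs Forge: Forge wins 5–4.
Harbor vs Citadel: Citadel wins 6–3.
Harbor vs Forge: Forge wins 5–4.
Citadel vs Forge: Citadel wins 5–4.
No candidate beats all others: Lumen beats Iris beats Harbor beats Lumen, a majority cycle.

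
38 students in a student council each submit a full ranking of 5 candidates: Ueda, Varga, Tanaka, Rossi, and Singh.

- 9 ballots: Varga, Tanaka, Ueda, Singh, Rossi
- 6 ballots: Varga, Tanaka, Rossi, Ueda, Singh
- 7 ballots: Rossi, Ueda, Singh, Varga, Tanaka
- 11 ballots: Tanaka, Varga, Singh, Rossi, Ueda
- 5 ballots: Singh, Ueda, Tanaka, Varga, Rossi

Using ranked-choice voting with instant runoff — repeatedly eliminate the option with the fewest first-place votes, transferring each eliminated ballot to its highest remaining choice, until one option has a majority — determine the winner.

Round 1: Varga 15, Tanaka 11, Rossi 7, Singh 5, Ueda 0. Ueda has the fewest and is eliminated.
Round 2: Varga 15, Tanaka 11, Rossi 7, Singh 5. Singh has the fewest and is eliminated.
Round 3: Tanaka 16, Varga 15, Rossi 7. Rossi has the fewest and is eliminated.
Round 4: Varga 22, Tanaka 16. Varga has a majority.

Varga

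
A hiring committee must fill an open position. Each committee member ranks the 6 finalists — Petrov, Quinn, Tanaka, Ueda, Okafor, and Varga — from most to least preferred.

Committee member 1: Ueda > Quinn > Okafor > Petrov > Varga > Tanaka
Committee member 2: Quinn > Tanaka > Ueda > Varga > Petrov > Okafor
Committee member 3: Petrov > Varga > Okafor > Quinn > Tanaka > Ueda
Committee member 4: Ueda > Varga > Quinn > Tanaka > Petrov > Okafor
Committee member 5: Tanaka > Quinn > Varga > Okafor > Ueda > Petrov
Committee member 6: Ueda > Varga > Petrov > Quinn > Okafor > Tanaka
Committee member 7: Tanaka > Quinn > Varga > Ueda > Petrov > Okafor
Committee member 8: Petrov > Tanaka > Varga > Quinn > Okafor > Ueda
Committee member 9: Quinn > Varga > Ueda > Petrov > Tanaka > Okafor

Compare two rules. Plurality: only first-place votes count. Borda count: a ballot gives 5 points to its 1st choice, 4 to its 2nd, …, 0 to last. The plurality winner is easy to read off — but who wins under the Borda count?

Plurality first-place counts: Petrov 2, Quinn 2, Tanaka 2, Ueda 3, Okafor 0, Varga 0 → Ueda.
Borda totals: Petrov 20, Quinn 31, Tanaka 22, Ueda 24, Okafor 10, Varga 28 → Quinn.

Quinn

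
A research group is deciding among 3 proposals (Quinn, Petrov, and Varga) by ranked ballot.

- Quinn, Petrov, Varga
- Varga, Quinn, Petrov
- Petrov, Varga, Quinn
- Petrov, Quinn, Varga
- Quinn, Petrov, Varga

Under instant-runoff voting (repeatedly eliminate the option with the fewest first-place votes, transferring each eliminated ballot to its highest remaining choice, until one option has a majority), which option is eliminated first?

Varga

Round 1: Quinn 2, Petrov 2, Varga 1. Varga has the fewest and is eliminated.
Round 2: Quinn 3, Petrov 2. Quinn has a majority.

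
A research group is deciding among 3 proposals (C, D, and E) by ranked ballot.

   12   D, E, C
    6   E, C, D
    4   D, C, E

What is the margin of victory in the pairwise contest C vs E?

Ballots ranking C above E: 4.
Ballots ranking E above C: 12+6 = 18.
E wins 18–4, a margin of 14.

14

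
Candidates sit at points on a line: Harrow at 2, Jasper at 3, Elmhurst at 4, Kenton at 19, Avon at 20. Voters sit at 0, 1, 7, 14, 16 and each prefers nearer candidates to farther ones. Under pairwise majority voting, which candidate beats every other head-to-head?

With single-peaked preferences on a line, the Condorcet winner is the candidate closest to the median voter.
The median voter (position 7) is closest to Elmhurst at 4.
Check: Elmhurst vs Avon — voters closer to Elmhurst: 3 of 5.

Elmhurst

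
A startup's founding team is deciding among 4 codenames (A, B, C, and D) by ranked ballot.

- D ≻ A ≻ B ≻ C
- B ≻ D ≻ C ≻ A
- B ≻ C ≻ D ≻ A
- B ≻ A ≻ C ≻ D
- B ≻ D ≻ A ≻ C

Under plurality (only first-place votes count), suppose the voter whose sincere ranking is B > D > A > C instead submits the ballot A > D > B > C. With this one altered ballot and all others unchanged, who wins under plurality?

First-place totals with the altered ballot: A 1, B 3, C 0, D 1.
The winner is unchanged: still B.

B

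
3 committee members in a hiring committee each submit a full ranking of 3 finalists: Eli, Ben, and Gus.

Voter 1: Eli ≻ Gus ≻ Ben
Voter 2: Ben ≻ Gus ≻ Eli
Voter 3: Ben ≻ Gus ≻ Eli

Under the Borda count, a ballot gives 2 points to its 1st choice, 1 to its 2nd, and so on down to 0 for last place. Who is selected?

Borda scores:
  Eli: 2 + 0 + 0 = 2
  Ben: 0 + 2 + 2 = 4
  Gus: 1 + 1 + 1 = 3
Ben has the highest total.

Ben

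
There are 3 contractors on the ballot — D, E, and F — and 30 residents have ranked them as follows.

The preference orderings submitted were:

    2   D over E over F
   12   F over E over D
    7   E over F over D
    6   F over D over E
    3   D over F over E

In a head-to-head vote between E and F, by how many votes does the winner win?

12

Ballots ranking E above F: 2+7 = 9.
Ballots ranking F above E: 12+6+3 = 21.
F wins 21–9, a margin of 12.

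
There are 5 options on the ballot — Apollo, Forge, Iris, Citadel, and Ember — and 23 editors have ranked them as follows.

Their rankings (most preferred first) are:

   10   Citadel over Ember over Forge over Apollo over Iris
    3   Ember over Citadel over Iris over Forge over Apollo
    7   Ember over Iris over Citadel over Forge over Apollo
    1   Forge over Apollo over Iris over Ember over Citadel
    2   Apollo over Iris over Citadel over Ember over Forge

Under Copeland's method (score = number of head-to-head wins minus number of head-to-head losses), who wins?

Pairwise results:
  Apollo vs Forge: Forge wins 21–2.
  Apollo vs Iris: Apollo wins 13–10.
  Apollo vs Citadel: Citadel wins 20–3.
  Apollo vs Ember: Ember wins 20–3.
  Forge vs Iris: Iris wins 12–11.
  Forge vs Citadel: Citadel wins 22–1.
  Forge vs Ember: Ember wins 22–1.
  Iris vs Citadel: Citadel wins 13–10.
  Iris vs Ember: Ember wins 20–3.
  Citadel vs Ember: Citadel wins 12–11.
Copeland scores (wins − losses):
  Apollo: 1 − 3 = -2
  Forge: 1 − 3 = -2
  Iris: 1 − 3 = -2
  Citadel: 4 − 0 = 4
  Ember: 3 − 1 = 2
Citadel has the best Copeland score.

Citadel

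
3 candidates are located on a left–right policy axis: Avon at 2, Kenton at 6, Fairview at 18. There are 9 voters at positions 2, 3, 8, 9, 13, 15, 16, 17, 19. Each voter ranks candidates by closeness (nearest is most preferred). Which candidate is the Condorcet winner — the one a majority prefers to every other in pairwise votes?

Fairview

With single-peaked preferences on a line, the Condorcet winner is the candidate closest to the median voter.
The median voter (position 13) is closest to Fairview at 18.
Check: Fairview vs Avon — voters closer to Fairview: 5 of 9.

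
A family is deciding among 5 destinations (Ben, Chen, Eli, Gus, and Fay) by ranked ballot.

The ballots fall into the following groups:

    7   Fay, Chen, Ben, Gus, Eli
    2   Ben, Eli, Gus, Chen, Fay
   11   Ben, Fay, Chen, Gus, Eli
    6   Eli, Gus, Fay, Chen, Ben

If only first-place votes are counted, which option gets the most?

Ben

First-place vote totals:
  Ben: 13
  Chen: 0
  Eli: 6
  Gus: 0
  Fay: 7
Ben has the most first-place votes.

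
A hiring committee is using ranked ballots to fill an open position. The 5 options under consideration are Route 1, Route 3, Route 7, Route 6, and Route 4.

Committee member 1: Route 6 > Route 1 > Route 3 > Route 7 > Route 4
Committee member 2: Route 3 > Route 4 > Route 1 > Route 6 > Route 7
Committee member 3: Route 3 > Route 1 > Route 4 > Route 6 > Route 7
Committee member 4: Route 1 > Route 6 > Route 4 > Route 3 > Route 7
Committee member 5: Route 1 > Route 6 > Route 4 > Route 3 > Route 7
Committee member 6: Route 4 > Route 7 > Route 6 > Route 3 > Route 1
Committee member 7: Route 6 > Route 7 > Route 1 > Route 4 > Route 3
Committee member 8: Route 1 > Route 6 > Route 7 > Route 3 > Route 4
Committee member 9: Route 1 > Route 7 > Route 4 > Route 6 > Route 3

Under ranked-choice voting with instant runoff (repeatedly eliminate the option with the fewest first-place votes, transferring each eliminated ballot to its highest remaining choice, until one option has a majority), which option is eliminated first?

Route 7

Round 1: Route 1 4, Route 3 2, Route 6 2, Route 4 1, Route 7 0. Route 7 has the fewest and is eliminated.
Round 2: Route 1 4, Route 3 2, Route 6 2, Route 4 1. Route 4 has the fewest and is eliminated.
Round 3: Route 1 4, Route 6 3, Route 3 2. Route 3 has the fewest and is eliminated.
Round 4: Route 1 6, Route 6 3. Route 1 has a majority.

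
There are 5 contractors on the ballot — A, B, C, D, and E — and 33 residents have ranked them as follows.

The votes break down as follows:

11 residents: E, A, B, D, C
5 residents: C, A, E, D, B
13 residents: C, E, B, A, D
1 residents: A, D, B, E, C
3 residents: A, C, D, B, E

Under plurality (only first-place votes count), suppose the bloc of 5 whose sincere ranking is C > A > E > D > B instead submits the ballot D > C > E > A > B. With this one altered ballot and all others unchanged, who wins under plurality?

C

First-place totals with the altered ballot: A 4, B 0, C 13, D 5, E 11.
The winner is unchanged: still C.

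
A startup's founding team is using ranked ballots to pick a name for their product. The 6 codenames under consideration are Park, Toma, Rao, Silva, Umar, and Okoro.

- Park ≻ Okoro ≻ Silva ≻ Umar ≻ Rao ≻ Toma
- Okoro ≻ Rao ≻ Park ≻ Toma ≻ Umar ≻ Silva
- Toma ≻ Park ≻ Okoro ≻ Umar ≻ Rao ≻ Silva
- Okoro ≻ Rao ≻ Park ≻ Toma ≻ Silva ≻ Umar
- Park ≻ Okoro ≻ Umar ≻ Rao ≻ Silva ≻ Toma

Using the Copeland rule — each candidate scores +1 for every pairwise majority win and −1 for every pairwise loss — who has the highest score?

Park

Pairwise results:
  Park vs Toma: Park wins 4–1.
  Park vs Rao: Park wins 3–2.
  Park vs Silva: Park wins 5–0.
  Park vs Umar: Park wins 5–0.
  Park vs Okoro: Park wins 3–2.
  Toma vs Rao: Rao wins 4–1.
  Toma vs Silva: Toma wins 3–2.
  Toma vs Umar: Toma wins 3–2.
  Toma vs Okoro: Okoro wins 4–1.
  Rao vs Silva: Rao wins 4–1.
  Rao vs Umar: Umar wins 3–2.
  Rao vs Okoro: Okoro wins 5–0.
  Silva vs Umar: Umar wins 3–2.
  Silva vs Okoro: Okoro wins 5–0.
  Umar vs Okoro: Okoro wins 5–0.
Copeland scores (wins − losses):
  Park: 5 − 0 = 5
  Toma: 2 − 3 = -1
  Rao: 2 − 3 = -1
  Silva: 0 − 5 = -5
  Umar: 2 − 3 = -1
  Okoro: 4 − 1 = 3
Park has the best Copeland score.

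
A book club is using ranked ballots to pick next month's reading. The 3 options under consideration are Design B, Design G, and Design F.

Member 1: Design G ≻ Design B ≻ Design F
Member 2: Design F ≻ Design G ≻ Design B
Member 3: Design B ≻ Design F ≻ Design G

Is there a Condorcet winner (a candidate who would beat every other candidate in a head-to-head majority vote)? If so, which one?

No Condorcet winner

Head-to-head results (3 voters total):
Design B vs Design G: Design G wins 2–1.
Design B vs Design F: Design B wins 2–1.
Design G vs Design F: Design F wins 2–1.
No candidate beats all others: Design B beats Design F beats Design G beats Design B, a majority cycle.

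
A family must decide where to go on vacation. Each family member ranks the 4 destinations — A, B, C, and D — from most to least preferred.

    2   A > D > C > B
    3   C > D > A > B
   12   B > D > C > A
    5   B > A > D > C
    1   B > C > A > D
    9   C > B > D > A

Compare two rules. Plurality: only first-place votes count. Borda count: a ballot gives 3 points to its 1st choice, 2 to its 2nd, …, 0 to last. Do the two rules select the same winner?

Plurality first-place counts: A 2, B 18, C 12, D 0 → B.
Borda totals: A 20, B 72, C 52, D 48 → B.
The two rules agree on B.

Yes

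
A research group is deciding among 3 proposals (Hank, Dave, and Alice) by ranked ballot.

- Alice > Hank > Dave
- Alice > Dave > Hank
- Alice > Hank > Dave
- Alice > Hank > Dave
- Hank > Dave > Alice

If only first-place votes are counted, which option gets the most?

First-place vote totals:
  Hank: 1
  Dave: 0
  Alice: 4
Alice has the most first-place votes.

Alice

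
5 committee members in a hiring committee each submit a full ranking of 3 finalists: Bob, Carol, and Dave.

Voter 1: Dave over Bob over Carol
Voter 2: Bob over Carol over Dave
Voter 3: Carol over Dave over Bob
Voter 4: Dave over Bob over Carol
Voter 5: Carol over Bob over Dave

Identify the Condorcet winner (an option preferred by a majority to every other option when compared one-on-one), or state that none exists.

None — there is no Condorcet winner

Head-to-head results (5 voters total):
Bob vs Carol: Bob wins 3–2.
Bob vs Dave: Dave wins 3–2.
Carol vs Dave: Carol wins 3–2.
No candidate beats all others: Bob beats Carol beats Dave beats Bob, a majority cycle.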